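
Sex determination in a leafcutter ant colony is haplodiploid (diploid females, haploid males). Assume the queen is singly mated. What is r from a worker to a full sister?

Haplodiploid full sisters inherit their father's entire haploid genome identically (contributing 1/2) and on average half of their mother's contribution (1/2 · 1/2 = 1/4); r = 1/2 + 1/4 = 3/4.

0.75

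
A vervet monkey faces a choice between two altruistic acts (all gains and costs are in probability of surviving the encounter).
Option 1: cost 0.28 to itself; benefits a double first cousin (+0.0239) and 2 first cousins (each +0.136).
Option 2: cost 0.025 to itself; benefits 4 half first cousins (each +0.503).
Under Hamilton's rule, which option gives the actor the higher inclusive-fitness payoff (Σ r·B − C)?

Option 1: r to a double first cousin = 0.25.
Option 1: r to a first cousin = 0.125.
Option 1: Σ r·B − C = (1·0.25·0.0239 + 2·0.125·0.136) − 0.28 = -0.240025.
Option 2: r to a half first cousin = 0.0625.
Option 2: Σ r·B − C = (4·0.0625·0.503) − 0.025 = 0.10075.
Option 2 has the higher net inclusive-fitness payoff.

Option 2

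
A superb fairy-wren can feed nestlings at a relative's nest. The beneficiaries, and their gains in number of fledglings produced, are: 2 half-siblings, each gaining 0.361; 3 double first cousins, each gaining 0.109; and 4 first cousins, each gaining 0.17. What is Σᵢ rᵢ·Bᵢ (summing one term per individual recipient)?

r to a half-sibling = 1/4 (half-sibs share one parent — one path of length 2: r = (1/2)^2 = 1/4).
r to a double first cousin = 1/4 (double first cousins share both grandparent pairs — four paths of length 4: r = 4·(1/2)^4 = 1/4).
r to a first cousin = 0.125 (first cousins share one grandparent pair — two paths of length 4: r = 2·(1/2)^4 = 1/8).
Summing one r·B term per recipient: 2·0.25·0.361 + 3·0.25·0.109 + 4·0.125·0.17 = 0.34725.

0.34725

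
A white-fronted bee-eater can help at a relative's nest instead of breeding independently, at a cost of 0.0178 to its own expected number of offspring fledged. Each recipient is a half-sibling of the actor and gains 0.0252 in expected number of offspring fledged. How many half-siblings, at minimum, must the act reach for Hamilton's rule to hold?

r to a half-sibling = 0.25 (half-sibs share one parent — one path of length 2: r = (1/2)^2 = 1/4).
Hamilton's rule: n·r·B > C  ⇒  n > C/(r·B) = 0.0178/(0.25·0.0252) = 2.825.
The smallest integer exceeding 2.825 is 3.

3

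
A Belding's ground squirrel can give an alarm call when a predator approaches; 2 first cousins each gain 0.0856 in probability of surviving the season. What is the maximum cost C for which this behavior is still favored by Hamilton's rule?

0.0214

r to a first cousin = 1/8 (first cousins share one grandparent pair — two paths of length 4: r = 2·(1/2)^4 = 1/8).
Hamilton's rule: n·r·B > C, so the trait is favored while C < n·r·B = 2·0.125·0.0856 = 0.0214.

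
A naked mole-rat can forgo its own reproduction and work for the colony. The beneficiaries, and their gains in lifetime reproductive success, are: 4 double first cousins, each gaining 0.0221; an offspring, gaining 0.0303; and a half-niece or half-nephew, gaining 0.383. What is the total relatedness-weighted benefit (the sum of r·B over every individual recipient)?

0.085125

r to a double first cousin = 1/4 (double first cousins share both grandparent pairs — four paths of length 4: r = 4·(1/2)^4 = 1/4).
r to an offspring = 0.5 (one parent–offspring link: r = (1/2)^1 = 1/2).
r to a half-niece or half-nephew = 0.125 (half-aunt/uncle↔niece/nephew: one path of length 3: r = (1/2)^3 = 1/8).
Summing one r·B term per recipient: 4·0.25·0.0221 + 1·0.5·0.0303 + 1·0.125·0.383 = 0.085125.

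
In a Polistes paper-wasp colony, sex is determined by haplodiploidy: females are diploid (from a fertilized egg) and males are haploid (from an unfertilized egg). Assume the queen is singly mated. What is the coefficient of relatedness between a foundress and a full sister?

0.75

Haplodiploid full sisters inherit their father's entire haploid genome identically (contributing 1/2) and on average half of their mother's contribution (1/2 · 1/2 = 1/4); r = 1/2 + 1/4 = 3/4.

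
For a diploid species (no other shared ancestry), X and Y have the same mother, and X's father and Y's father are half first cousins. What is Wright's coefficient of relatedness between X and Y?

0.265625

Wright's path rule: contributions from independent ancestry routes add.
X and Y are related in two ways: half-sibs through their shared mother (r = 1/4) and half second cousins through their fathers (r = 1/64).
r = 1/4 + 1/64 = 0.265625.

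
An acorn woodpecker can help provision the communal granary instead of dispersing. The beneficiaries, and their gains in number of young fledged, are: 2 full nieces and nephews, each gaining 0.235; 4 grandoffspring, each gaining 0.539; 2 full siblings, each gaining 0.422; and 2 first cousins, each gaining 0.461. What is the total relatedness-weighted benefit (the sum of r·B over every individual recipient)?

r to a full niece or nephew = 1/4 (full aunt/uncle↔niece/nephew: two paths of length 3 through the shared grandparent pair: r = 2·(1/2)^3 = 1/4).
r to a grandoffspring = 0.25 (two parent–offspring links: r = (1/2)^2 = 1/4).
r to a full sibling = 0.5 (full sibs share both parents — two paths of length 2: r = 2·(1/2)^2 = 1/2).
r to a first cousin = 0.125 (first cousins share one grandparent pair — two paths of length 4: r = 2·(1/2)^4 = 1/8).
Summing one r·B term per recipient: 2·0.25·0.235 + 4·0.25·0.539 + 2·0.5·0.422 + 2·0.125·0.461 = 1.19375.

1.19375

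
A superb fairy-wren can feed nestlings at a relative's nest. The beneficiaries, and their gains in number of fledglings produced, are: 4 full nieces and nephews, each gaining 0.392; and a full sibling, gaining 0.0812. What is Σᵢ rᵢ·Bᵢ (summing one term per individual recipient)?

r to a full niece or nephew = 1/4 (full aunt/uncle↔niece/nephew: two paths of length 3 through the shared grandparent pair: r = 2·(1/2)^3 = 1/4).
r to a full sibling = 0.5 (full sibs share both parents — two paths of length 2: r = 2·(1/2)^2 = 1/2).
Summing one r·B term per recipient: 4·0.25·0.392 + 1·0.5·0.0812 = 0.4326.

0.4326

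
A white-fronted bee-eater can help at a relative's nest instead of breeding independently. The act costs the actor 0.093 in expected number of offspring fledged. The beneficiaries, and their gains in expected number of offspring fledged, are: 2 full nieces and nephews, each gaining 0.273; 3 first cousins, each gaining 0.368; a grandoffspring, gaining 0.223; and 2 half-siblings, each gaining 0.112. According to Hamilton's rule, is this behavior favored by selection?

Hamilton's rule: the trait is favored when the sum of r·B over every recipient exceeds the actor's cost C.
r to a full niece or nephew = 0.25 (full aunt/uncle↔niece/nephew: two paths of length 3 through the shared grandparent pair: r = 2·(1/2)^3 = 1/4).
r to a first cousin = 0.125 (first cousins share one grandparent pair — two paths of length 4: r = 2·(1/2)^4 = 1/8).
r to a grandoffspring = 1/4 (two parent–offspring links: r = (1/2)^2 = 1/4).
r to a half-sibling = 0.25 (half-sibs share one parent — one path of length 2: r = (1/2)^2 = 1/4).
Summing one r·B term per recipient: 2·0.25·0.273 + 3·0.125·0.368 + 1·0.25·0.223 + 2·0.25·0.112 = 0.38625.
0.38625 > 0.093: the indirect benefit exceeds the cost.

Yes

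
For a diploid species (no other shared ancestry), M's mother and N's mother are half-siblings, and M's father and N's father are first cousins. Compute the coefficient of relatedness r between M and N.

Wright's path rule: contributions from independent ancestry routes add.
M and N are related in two ways: half first cousins through their mothers (r = 1/16) and second cousins through their fathers (r = 1/32).
r = 1/16 + 1/32 = 0.09375.

0.09375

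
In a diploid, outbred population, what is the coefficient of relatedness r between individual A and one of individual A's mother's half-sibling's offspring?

0.0625

Each parent–offspring link contributes a factor of 1/2, and independent paths through distinct common ancestors add.
Half first cousins share one grandparent — one path of length 4: r = (1/2)^4 = 1/16.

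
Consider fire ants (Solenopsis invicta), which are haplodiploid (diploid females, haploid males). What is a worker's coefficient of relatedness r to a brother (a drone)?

0.25

Her haploid brother carries none of their father's genes and a random half of their mother's genome; that half matches the maternal half of her own genome with probability 1/2: r = 1/2 · 1/2 = 1/4.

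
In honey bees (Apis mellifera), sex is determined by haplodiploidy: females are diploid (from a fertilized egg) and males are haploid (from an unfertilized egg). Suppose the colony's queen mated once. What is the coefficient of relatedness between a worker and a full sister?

0.75

Haplodiploid full sisters inherit their father's entire haploid genome identically (contributing 1/2) and on average half of their mother's contribution (1/2 · 1/2 = 1/4); r = 1/2 + 1/4 = 3/4.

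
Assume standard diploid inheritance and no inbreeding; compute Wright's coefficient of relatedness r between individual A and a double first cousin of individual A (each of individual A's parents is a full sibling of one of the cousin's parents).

Each parent–offspring link contributes a factor of 1/2, and independent paths through distinct common ancestors add.
Double first cousins share both grandparent pairs — four paths of length 4: r = 4·(1/2)^4 = 1/4.

0.25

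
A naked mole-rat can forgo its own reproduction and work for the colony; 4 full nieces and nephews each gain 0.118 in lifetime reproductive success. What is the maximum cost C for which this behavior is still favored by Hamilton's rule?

0.118

r to a full niece or nephew = 0.25 (full aunt/uncle↔niece/nephew: two paths of length 3 through the shared grandparent pair: r = 2·(1/2)^3 = 1/4).
Hamilton's rule: n·r·B > C, so the trait is favored while C < n·r·B = 4·0.25·0.118 = 0.118.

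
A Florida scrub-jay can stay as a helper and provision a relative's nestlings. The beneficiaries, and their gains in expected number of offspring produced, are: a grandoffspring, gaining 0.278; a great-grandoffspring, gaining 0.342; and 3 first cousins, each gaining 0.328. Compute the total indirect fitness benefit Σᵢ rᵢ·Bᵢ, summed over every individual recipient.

0.23525

r to a grandoffspring = 0.25 (two parent–offspring links: r = (1/2)^2 = 1/4).
r to a great-grandoffspring = 0.125 (three parent–offspring links: r = (1/2)^3 = 1/8).
r to a first cousin = 1/8 (first cousins share one grandparent pair — two paths of length 4: r = 2·(1/2)^4 = 1/8).
Summing one r·B term per recipient: 1·0.25·0.278 + 1·0.125·0.342 + 3·0.125·0.328 = 0.23525.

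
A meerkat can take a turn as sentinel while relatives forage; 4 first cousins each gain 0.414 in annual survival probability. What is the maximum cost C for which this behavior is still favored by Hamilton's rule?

0.207

r to a first cousin = 1/8 (first cousins share one grandparent pair — two paths of length 4: r = 2·(1/2)^4 = 1/8).
Hamilton's rule: n·r·B > C, so the trait is favored while C < n·r·B = 4·0.125·0.414 = 0.207.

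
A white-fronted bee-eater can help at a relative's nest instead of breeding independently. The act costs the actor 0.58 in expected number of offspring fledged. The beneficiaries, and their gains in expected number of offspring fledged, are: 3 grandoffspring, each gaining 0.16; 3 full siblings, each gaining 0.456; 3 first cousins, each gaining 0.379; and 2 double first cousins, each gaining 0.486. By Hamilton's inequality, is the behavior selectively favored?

Yes

Hamilton's rule: the trait is favored when the sum of r·B over every recipient exceeds the actor's cost C.
r to a grandoffspring = 1/4 (two parent–offspring links: r = (1/2)^2 = 1/4).
r to a full sibling = 1/2 (full sibs share both parents — two paths of length 2: r = 2·(1/2)^2 = 1/2).
r to a first cousin = 1/8 (first cousins share one grandparent pair — two paths of length 4: r = 2·(1/2)^4 = 1/8).
r to a double first cousin = 1/4 (double first cousins share both grandparent pairs — four paths of length 4: r = 4·(1/2)^4 = 1/4).
Summing one r·B term per recipient: 3·0.25·0.16 + 3·0.5·0.456 + 3·0.125·0.379 + 2·0.25·0.486 = 1.189125.
1.189125 > 0.58: the indirect benefit exceeds the cost.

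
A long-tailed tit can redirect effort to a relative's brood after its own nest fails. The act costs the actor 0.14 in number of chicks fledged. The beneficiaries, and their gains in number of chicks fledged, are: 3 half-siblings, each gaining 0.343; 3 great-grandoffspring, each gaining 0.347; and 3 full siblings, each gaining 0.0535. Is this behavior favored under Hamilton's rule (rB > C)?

Yes

Hamilton's rule: the trait is favored when the sum of r·B over every recipient exceeds the actor's cost C.
r to a half-sibling = 0.25 (half-sibs share one parent — one path of length 2: r = (1/2)^2 = 1/4).
r to a great-grandoffspring = 0.125 (three parent–offspring links: r = (1/2)^3 = 1/8).
r to a full sibling = 1/2 (full sibs share both parents — two paths of length 2: r = 2·(1/2)^2 = 1/2).
Summing one r·B term per recipient: 3·0.25·0.343 + 3·0.125·0.347 + 3·0.5·0.0535 = 0.467625.
0.467625 > 0.14: the indirect benefit exceeds the cost.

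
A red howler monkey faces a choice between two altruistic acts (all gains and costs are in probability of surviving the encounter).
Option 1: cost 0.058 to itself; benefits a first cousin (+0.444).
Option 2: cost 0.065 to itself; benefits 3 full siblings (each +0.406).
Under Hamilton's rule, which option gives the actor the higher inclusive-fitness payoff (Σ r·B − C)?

Option 1: r to a first cousin = 0.125.
Option 1: Σ r·B − C = (1·0.125·0.444) − 0.058 = -0.0025.
Option 2: r to a full sibling = 0.5.
Option 2: Σ r·B − C = (3·0.5·0.406) − 0.065 = 0.544.
Option 2 has the higher net inclusive-fitness payoff.

Option 2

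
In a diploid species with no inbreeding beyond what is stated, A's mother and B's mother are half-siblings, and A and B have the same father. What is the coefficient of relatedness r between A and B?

With two independent routes of shared ancestry, r is the sum of the two contributions.
A and B are related in two ways: half first cousins through their mothers (r = 1/16) and half-sibs through their shared father (r = 1/4).
r = 1/16 + 1/4 = 0.3125.

0.3125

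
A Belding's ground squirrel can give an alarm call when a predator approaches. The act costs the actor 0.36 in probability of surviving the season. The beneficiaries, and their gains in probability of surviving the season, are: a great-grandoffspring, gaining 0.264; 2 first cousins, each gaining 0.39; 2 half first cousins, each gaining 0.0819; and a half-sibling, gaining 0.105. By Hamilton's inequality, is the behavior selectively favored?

No

Hamilton's rule: the trait is favored when the sum of r·B over every recipient exceeds the actor's cost C.
r to a great-grandoffspring = 0.125 (three parent–offspring links: r = (1/2)^3 = 1/8).
r to a first cousin = 1/8 (first cousins share one grandparent pair — two paths of length 4: r = 2·(1/2)^4 = 1/8).
r to a half first cousin = 0.0625 (half first cousins share one grandparent — one path of length 4: r = (1/2)^4 = 1/16).
r to a half-sibling = 1/4 (half-sibs share one parent — one path of length 2: r = (1/2)^2 = 1/4).
Summing one r·B term per recipient: 1·0.125·0.264 + 2·0.125·0.39 + 2·0.0625·0.0819 + 1·0.25·0.105 = 0.1669875.
0.1669875 < 0.36: the indirect benefit is less than the cost.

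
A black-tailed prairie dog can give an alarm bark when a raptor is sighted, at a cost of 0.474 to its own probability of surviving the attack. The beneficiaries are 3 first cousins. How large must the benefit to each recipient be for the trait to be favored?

r to a first cousin = 1/8 (first cousins share one grandparent pair — two paths of length 4: r = 2·(1/2)^4 = 1/8).
Hamilton's rule with n recipients of equal r: n·r·B > C, so B > C/(n·r) = 0.474/(3·0.125) = 1.264.

1.264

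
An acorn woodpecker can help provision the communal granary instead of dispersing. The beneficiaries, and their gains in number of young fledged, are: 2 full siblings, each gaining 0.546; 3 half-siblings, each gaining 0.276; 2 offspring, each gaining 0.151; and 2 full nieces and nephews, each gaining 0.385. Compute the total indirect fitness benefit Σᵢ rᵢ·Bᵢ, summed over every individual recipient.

r to a full sibling = 1/2 (full sibs share both parents — two paths of length 2: r = 2·(1/2)^2 = 1/2).
r to a half-sibling = 0.25 (half-sibs share one parent — one path of length 2: r = (1/2)^2 = 1/4).
r to an offspring = 1/2 (one parent–offspring link: r = (1/2)^1 = 1/2).
r to a full niece or nephew = 0.25 (full aunt/uncle↔niece/nephew: two paths of length 3 through the shared grandparent pair: r = 2·(1/2)^3 = 1/4).
Summing one r·B term per recipient: 2·0.5·0.546 + 3·0.25·0.276 + 2·0.5·0.151 + 2·0.25·0.385 = 1.0965.

1.0965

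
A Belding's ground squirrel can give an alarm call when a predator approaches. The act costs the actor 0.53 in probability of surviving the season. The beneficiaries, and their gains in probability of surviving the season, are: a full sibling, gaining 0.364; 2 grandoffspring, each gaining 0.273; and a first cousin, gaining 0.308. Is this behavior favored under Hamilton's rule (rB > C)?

No

Hamilton's rule: the trait is favored when the sum of r·B over every recipient exceeds the actor's cost C.
r to a full sibling = 0.5 (full sibs share both parents — two paths of length 2: r = 2·(1/2)^2 = 1/2).
r to a grandoffspring = 0.25 (two parent–offspring links: r = (1/2)^2 = 1/4).
r to a first cousin = 0.125 (first cousins share one grandparent pair — two paths of length 4: r = 2·(1/2)^4 = 1/8).
Summing one r·B term per recipient: 1·0.5·0.364 + 2·0.25·0.273 + 1·0.125·0.308 = 0.357.
0.357 < 0.53: the indirect benefit is less than the cost.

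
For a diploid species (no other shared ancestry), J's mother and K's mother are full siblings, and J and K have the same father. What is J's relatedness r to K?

0.375

Relatedness sums over independent paths through distinct common ancestors.
J and K are related in two ways: first cousins through their mothers (r = 1/8) and half-sibs through their shared father (r = 1/4).
r = 1/8 + 1/4 = 3/8 = 0.375.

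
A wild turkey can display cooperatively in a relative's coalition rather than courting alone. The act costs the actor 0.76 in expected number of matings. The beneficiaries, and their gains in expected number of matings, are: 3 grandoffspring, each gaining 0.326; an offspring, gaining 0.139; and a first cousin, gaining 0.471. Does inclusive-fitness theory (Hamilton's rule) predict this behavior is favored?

No

Hamilton's rule: the trait is favored when the sum of r·B over every recipient exceeds the actor's cost C.
r to a grandoffspring = 0.25 (two parent–offspring links: r = (1/2)^2 = 1/4).
r to an offspring = 0.5 (one parent–offspring link: r = (1/2)^1 = 1/2).
r to a first cousin = 0.125 (first cousins share one grandparent pair — two paths of length 4: r = 2·(1/2)^4 = 1/8).
Summing one r·B term per recipient: 3·0.25·0.326 + 1·0.5·0.139 + 1·0.125·0.471 = 0.372875.
0.372875 < 0.76: the indirect benefit is less than the cost.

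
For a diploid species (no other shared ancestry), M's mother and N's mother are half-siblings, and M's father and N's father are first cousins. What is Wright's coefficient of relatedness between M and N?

0.09375

Wright's path rule: contributions from independent ancestry routes add.
M and N are related in two ways: half first cousins through their mothers (r = 1/16) and second cousins through their fathers (r = 1/32).
r = 1/16 + 1/32 = 0.09375.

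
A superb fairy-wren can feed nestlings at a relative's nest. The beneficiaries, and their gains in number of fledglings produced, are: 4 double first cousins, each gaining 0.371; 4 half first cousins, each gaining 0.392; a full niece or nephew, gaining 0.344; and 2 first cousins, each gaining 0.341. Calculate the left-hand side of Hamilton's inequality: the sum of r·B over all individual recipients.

r to a double first cousin = 0.25 (double first cousins share both grandparent pairs — four paths of length 4: r = 4·(1/2)^4 = 1/4).
r to a half first cousin = 0.0625 (half first cousins share one grandparent — one path of length 4: r = (1/2)^4 = 1/16).
r to a full niece or nephew = 0.25 (full aunt/uncle↔niece/nephew: two paths of length 3 through the shared grandparent pair: r = 2·(1/2)^3 = 1/4).
r to a first cousin = 0.125 (first cousins share one grandparent pair — two paths of length 4: r = 2·(1/2)^4 = 1/8).
Summing one r·B term per recipient: 4·0.25·0.371 + 4·0.0625·0.392 + 1·0.25·0.344 + 2·0.125·0.341 = 0.64025.

0.64025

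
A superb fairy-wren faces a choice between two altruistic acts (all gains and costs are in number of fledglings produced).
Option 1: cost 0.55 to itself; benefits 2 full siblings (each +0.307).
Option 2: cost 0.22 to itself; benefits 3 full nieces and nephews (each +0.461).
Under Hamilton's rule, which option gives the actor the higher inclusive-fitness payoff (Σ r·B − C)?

Option 1: r to a full sibling = 0.5.
Option 1: Σ r·B − C = (2·0.5·0.307) − 0.55 = -0.243.
Option 2: r to a full niece or nephew = 0.25.
Option 2: Σ r·B − C = (3·0.25·0.461) − 0.22 = 0.12575.
Option 2 has the higher net inclusive-fitness payoff.

Option 2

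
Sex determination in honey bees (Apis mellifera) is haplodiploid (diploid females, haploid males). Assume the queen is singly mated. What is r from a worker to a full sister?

0.75

Haplodiploid full sisters inherit their father's entire haploid genome identically (contributing 1/2) and on average half of their mother's contribution (1/2 · 1/2 = 1/4); r = 1/2 + 1/4 = 3/4.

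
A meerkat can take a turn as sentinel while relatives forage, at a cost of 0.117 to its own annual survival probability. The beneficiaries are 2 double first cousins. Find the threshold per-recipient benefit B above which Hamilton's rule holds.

0.234

r to a double first cousin = 0.25 (double first cousins share both grandparent pairs — four paths of length 4: r = 4·(1/2)^4 = 1/4).
Hamilton's rule with n recipients of equal r: n·r·B > C, so B > C/(n·r) = 0.117/(2·0.25) = 0.234.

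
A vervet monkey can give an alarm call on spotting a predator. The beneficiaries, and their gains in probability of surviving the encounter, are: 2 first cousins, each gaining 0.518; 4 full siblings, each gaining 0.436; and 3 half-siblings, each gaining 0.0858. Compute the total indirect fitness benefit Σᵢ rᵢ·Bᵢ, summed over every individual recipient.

r to a first cousin = 0.125 (first cousins share one grandparent pair — two paths of length 4: r = 2·(1/2)^4 = 1/8).
r to a full sibling = 0.5 (full sibs share both parents — two paths of length 2: r = 2·(1/2)^2 = 1/2).
r to a half-sibling = 1/4 (half-sibs share one parent — one path of length 2: r = (1/2)^2 = 1/4).
Summing one r·B term per recipient: 2·0.125·0.518 + 4·0.5·0.436 + 3·0.25·0.0858 = 1.06585.

1.06585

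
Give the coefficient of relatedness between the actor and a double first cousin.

0.25

Each parent–offspring link contributes a factor of 1/2, and independent paths through distinct common ancestors add.
Double first cousins share both grandparent pairs — four paths of length 4: r = 4·(1/2)^4 = 1/4.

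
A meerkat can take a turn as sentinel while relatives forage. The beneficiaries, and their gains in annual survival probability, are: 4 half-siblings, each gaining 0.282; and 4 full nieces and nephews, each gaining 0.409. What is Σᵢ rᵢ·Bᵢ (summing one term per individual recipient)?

r to a half-sibling = 0.25 (half-sibs share one parent — one path of length 2: r = (1/2)^2 = 1/4).
r to a full niece or nephew = 0.25 (full aunt/uncle↔niece/nephew: two paths of length 3 through the shared grandparent pair: r = 2·(1/2)^3 = 1/4).
Summing one r·B term per recipient: 4·0.25·0.282 + 4·0.25·0.409 = 0.691.

0.691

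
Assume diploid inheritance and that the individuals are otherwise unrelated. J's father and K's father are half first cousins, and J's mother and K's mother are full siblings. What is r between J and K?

0.140625

Independent pedigree routes through distinct common ancestors add.
J and K are related in two ways: half second cousins through their fathers (r = 1/64) and first cousins through their mothers (r = 1/8).
r = 1/64 + 1/8 = 9/64 = 0.140625.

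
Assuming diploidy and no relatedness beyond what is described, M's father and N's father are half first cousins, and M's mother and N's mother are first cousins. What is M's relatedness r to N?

Independent pedigree routes through distinct common ancestors add.
M and N are related in two ways: half second cousins through their fathers (r = 1/64) and second cousins through their mothers (r = 1/32).
r = 1/64 + 1/32 = 0.046875.

0.046875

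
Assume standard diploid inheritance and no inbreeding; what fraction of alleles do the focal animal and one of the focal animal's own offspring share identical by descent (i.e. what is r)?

Each parent–offspring link contributes a factor of 1/2, and independent paths through distinct common ancestors add.
One parent–offspring link: r = (1/2)^1 = 1/2.

0.5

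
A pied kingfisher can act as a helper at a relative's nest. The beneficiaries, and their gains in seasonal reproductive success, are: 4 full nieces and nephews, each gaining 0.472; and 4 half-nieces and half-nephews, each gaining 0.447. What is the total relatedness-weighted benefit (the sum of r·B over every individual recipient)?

0.6955

r to a full niece or nephew = 1/4 (full aunt/uncle↔niece/nephew: two paths of length 3 through the shared grandparent pair: r = 2·(1/2)^3 = 1/4).
r to a half-niece or half-nephew = 1/8 (half-aunt/uncle↔niece/nephew: one path of length 3: r = (1/2)^3 = 1/8).
Summing one r·B term per recipient: 4·0.25·0.472 + 4·0.125·0.447 = 0.6955.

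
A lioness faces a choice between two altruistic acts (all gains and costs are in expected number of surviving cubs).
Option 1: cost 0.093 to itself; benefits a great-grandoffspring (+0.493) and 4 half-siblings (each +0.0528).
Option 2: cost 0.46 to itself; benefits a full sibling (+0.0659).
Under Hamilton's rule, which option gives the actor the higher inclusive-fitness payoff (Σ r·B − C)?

Option 1: r to a great-grandoffspring = 0.125.
Option 1: r to a half-sibling = 0.25.
Option 1: Σ r·B − C = (1·0.125·0.493 + 4·0.25·0.0528) − 0.093 = 0.021425.
Option 2: r to a full sibling = 0.5.
Option 2: Σ r·B − C = (1·0.5·0.0659) − 0.46 = -0.42705.
Option 1 has the higher net inclusive-fitness payoff.

Option 1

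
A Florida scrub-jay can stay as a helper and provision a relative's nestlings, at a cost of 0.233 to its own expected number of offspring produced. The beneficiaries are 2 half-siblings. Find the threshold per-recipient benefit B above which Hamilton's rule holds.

0.466

r to a half-sibling = 1/4 (half-sibs share one parent — one path of length 2: r = (1/2)^2 = 1/4).
Hamilton's rule with n recipients of equal r: n·r·B > C, so B > C/(n·r) = 0.233/(2·0.25) = 0.466.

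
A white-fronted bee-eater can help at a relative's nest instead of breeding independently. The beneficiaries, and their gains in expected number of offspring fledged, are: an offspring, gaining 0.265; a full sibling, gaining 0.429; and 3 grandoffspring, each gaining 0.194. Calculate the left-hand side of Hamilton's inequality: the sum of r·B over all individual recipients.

r to an offspring = 0.5 (one parent–offspring link: r = (1/2)^1 = 1/2).
r to a full sibling = 0.5 (full sibs share both parents — two paths of length 2: r = 2·(1/2)^2 = 1/2).
r to a grandoffspring = 0.25 (two parent–offspring links: r = (1/2)^2 = 1/4).
Summing one r·B term per recipient: 1·0.5·0.265 + 1·0.5·0.429 + 3·0.25·0.194 = 0.4925.

0.4925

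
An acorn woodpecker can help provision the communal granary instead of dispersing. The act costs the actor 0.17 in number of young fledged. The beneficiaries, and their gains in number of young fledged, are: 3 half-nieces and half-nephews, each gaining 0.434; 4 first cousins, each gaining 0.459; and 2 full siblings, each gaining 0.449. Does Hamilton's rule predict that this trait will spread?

Hamilton's rule: the trait is favored when the sum of r·B over every recipient exceeds the actor's cost C.
r to a half-niece or half-nephew = 1/8 (half-aunt/uncle↔niece/nephew: one path of length 3: r = (1/2)^3 = 1/8).
r to a first cousin = 0.125 (first cousins share one grandparent pair — two paths of length 4: r = 2·(1/2)^4 = 1/8).
r to a full sibling = 1/2 (full sibs share both parents — two paths of length 2: r = 2·(1/2)^2 = 1/2).
Summing one r·B term per recipient: 3·0.125·0.434 + 4·0.125·0.459 + 2·0.5·0.449 = 0.84125.
0.84125 > 0.17: the indirect benefit exceeds the cost.

Yes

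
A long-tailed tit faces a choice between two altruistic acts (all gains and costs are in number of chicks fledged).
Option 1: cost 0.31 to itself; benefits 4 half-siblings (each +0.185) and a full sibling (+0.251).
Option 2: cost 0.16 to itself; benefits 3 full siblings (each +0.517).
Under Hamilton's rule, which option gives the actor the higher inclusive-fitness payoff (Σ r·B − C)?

Option 2

Option 1: r to a half-sibling = 0.25.
Option 1: r to a full sibling = 0.5.
Option 1: Σ r·B − C = (4·0.25·0.185 + 1·0.5·0.251) − 0.31 = 0.0005.
Option 2: r to a full sibling = 0.5.
Option 2: Σ r·B − C = (3·0.5·0.517) − 0.16 = 0.6155.
Option 2 has the higher net inclusive-fitness payoff.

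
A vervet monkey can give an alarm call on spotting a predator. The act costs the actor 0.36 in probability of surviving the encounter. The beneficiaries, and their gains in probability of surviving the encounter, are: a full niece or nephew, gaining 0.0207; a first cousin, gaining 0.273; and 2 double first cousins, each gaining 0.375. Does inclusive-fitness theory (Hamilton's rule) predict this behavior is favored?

No

Hamilton's rule: the trait is favored when the sum of r·B over every recipient exceeds the actor's cost C.
r to a full niece or nephew = 1/4 (full aunt/uncle↔niece/nephew: two paths of length 3 through the shared grandparent pair: r = 2·(1/2)^3 = 1/4).
r to a first cousin = 0.125 (first cousins share one grandparent pair — two paths of length 4: r = 2·(1/2)^4 = 1/8).
r to a double first cousin = 0.25 (double first cousins share both grandparent pairs — four paths of length 4: r = 4·(1/2)^4 = 1/4).
Summing one r·B term per recipient: 1·0.25·0.0207 + 1·0.125·0.273 + 2·0.25·0.375 = 0.2268.
0.2268 < 0.36: the indirect benefit is less than the cost.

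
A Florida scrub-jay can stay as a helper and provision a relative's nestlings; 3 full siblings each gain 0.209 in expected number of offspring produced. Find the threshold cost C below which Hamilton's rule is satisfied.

r to a full sibling = 0.5 (full sibs share both parents — two paths of length 2: r = 2·(1/2)^2 = 1/2).
Hamilton's rule: n·r·B > C, so the trait is favored while C < n·r·B = 3·0.5·0.209 = 0.3135.

0.3135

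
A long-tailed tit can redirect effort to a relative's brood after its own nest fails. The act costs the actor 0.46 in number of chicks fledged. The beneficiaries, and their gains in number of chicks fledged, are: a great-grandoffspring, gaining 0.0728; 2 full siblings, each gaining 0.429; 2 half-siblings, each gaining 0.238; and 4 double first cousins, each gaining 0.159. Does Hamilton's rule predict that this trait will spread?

Yes

Hamilton's rule: the trait is favored when the sum of r·B over every recipient exceeds the actor's cost C.
r to a great-grandoffspring = 1/8 (three parent–offspring links: r = (1/2)^3 = 1/8).
r to a full sibling = 1/2 (full sibs share both parents — two paths of length 2: r = 2·(1/2)^2 = 1/2).
r to a half-sibling = 1/4 (half-sibs share one parent — one path of length 2: r = (1/2)^2 = 1/4).
r to a double first cousin = 1/4 (double first cousins share both grandparent pairs — four paths of length 4: r = 4·(1/2)^4 = 1/4).
Summing one r·B term per recipient: 1·0.125·0.0728 + 2·0.5·0.429 + 2·0.25·0.238 + 4·0.25·0.159 = 0.7161.
0.7161 > 0.46: the indirect benefit exceeds the cost.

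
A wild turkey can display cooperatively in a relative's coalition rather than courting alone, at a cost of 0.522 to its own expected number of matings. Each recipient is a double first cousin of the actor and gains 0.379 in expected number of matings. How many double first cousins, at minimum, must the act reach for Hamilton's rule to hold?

6

r to a double first cousin = 0.25 (double first cousins share both grandparent pairs — four paths of length 4: r = 4·(1/2)^4 = 1/4).
Hamilton's rule: n·r·B > C  ⇒  n > C/(r·B) = 0.522/(0.25·0.379) = 5.509.
The smallest integer exceeding 5.509 is 6.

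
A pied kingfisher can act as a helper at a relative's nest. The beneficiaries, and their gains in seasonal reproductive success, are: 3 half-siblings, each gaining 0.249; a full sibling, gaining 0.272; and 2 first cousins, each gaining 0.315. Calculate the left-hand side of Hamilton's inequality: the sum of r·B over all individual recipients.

r to a half-sibling = 0.25 (half-sibs share one parent — one path of length 2: r = (1/2)^2 = 1/4).
r to a full sibling = 0.5 (full sibs share both parents — two paths of length 2: r = 2·(1/2)^2 = 1/2).
r to a first cousin = 0.125 (first cousins share one grandparent pair — two paths of length 4: r = 2·(1/2)^4 = 1/8).
Summing one r·B term per recipient: 3·0.25·0.249 + 1·0.5·0.272 + 2·0.125·0.315 = 0.4015.

0.4015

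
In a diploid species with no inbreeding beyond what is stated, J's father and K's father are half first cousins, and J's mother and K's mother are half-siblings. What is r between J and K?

Relatedness sums over independent paths through distinct common ancestors.
J and K are related in two ways: half second cousins through their fathers (r = 1/64) and half first cousins through their mothers (r = 1/16).
r = 1/64 + 1/16 = 5/64 = 0.078125.

0.078125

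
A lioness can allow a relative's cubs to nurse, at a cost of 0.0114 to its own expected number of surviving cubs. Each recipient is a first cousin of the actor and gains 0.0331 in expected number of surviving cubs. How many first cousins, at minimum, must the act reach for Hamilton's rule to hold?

r to a first cousin = 0.125 (first cousins share one grandparent pair — two paths of length 4: r = 2·(1/2)^4 = 1/8).
Hamilton's rule: n·r·B > C  ⇒  n > C/(r·B) = 0.0114/(0.125·0.0331) = 2.755.
The smallest integer exceeding 2.755 is 3.

3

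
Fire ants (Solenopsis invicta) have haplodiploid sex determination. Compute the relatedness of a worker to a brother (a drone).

Her haploid brother carries none of their father's genes and a random half of their mother's genome; that half matches the maternal half of her own genome with probability 1/2: r = 1/2 · 1/2 = 1/4.

0.25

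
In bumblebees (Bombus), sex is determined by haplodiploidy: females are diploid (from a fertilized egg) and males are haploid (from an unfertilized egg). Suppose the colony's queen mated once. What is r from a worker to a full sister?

Haplodiploid full sisters inherit their father's entire haploid genome identically (contributing 1/2) and on average half of their mother's contribution (1/2 · 1/2 = 1/4); r = 1/2 + 1/4 = 3/4.

0.75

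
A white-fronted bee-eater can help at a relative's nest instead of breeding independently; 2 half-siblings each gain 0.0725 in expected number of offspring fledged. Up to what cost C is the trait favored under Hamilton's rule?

0.03625

r to a half-sibling = 0.25 (half-sibs share one parent — one path of length 2: r = (1/2)^2 = 1/4).
Hamilton's rule: n·r·B > C, so the trait is favored while C < n·r·B = 2·0.25·0.0725 = 0.03625.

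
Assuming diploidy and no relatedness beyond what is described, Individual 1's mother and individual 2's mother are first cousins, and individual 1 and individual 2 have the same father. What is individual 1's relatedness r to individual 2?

0.28125

Independent pedigree routes through distinct common ancestors add.
Individual 1 and individual 2 are related in two ways: second cousins through their mothers (r = 1/32) and half-sibs through their shared father (r = 1/4).
r = 1/32 + 1/4 = 0.28125.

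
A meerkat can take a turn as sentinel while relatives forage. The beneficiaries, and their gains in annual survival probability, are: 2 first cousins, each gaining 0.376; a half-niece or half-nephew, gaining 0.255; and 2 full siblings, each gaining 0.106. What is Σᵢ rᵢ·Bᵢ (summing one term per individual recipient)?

r to a first cousin = 0.125 (first cousins share one grandparent pair — two paths of length 4: r = 2·(1/2)^4 = 1/8).
r to a half-niece or half-nephew = 0.125 (half-aunt/uncle↔niece/nephew: one path of length 3: r = (1/2)^3 = 1/8).
r to a full sibling = 0.5 (full sibs share both parents — two paths of length 2: r = 2·(1/2)^2 = 1/2).
Summing one r·B term per recipient: 2·0.125·0.376 + 1·0.125·0.255 + 2·0.5·0.106 = 0.231875.

0.231875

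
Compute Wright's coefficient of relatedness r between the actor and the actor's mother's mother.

0.25

Each parent–offspring link contributes a factor of 1/2, and independent paths through distinct common ancestors add.
Two parent–offspring links: r = (1/2)^2 = 1/4.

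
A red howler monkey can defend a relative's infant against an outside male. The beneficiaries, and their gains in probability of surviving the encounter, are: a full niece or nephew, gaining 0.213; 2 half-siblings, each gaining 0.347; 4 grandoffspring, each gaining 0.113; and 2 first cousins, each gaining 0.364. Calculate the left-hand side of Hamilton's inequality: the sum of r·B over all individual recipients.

0.43075

r to a full niece or nephew = 1/4 (full aunt/uncle↔niece/nephew: two paths of length 3 through the shared grandparent pair: r = 2·(1/2)^3 = 1/4).
r to a half-sibling = 1/4 (half-sibs share one parent — one path of length 2: r = (1/2)^2 = 1/4).
r to a grandoffspring = 0.25 (two parent–offspring links: r = (1/2)^2 = 1/4).
r to a first cousin = 0.125 (first cousins share one grandparent pair — two paths of length 4: r = 2·(1/2)^4 = 1/8).
Summing one r·B term per recipient: 1·0.25·0.213 + 2·0.25·0.347 + 4·0.25·0.113 + 2·0.125·0.364 = 0.43075.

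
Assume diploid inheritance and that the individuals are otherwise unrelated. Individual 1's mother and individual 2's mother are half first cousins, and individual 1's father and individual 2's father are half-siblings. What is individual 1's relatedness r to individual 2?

Relatedness sums over independent paths through distinct common ancestors.
Individual 1 and individual 2 are related in two ways: half second cousins through their mothers (r = 1/64) and half first cousins through their fathers (r = 1/16).
r = 1/64 + 1/16 = 5/64 = 0.078125.

0.078125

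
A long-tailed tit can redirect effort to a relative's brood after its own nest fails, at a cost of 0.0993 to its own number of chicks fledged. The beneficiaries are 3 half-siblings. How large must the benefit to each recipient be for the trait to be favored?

r to a half-sibling = 0.25 (half-sibs share one parent — one path of length 2: r = (1/2)^2 = 1/4).
Hamilton's rule with n recipients of equal r: n·r·B > C, so B > C/(n·r) = 0.0993/(3·0.25) = 0.1324.

0.1324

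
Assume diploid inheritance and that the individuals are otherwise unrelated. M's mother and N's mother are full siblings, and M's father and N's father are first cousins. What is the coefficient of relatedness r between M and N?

Independent pedigree routes through distinct common ancestors add.
M and N are related in two ways: first cousins through their mothers (r = 1/8) and second cousins through their fathers (r = 1/32).
r = 1/8 + 1/32 = 0.15625.

0.15625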